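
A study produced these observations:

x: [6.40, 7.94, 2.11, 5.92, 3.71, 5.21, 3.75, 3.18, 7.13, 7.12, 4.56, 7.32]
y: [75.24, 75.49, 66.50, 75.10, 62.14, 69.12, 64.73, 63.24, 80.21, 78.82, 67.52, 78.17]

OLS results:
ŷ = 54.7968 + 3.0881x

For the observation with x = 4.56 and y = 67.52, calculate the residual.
Residual = -1.3585

The residual is the difference between the actual value and the predicted value:

Residual = y - ŷ

Step 1: Calculate predicted value
ŷ = 54.7968 + 3.0881 × 4.56
ŷ = 68.8785

Step 2: Calculate residual
Residual = 67.52 - 68.8785
Residual = -1.3585

Sign check: y < ŷ, so the point is below the line and the fit overestimates here.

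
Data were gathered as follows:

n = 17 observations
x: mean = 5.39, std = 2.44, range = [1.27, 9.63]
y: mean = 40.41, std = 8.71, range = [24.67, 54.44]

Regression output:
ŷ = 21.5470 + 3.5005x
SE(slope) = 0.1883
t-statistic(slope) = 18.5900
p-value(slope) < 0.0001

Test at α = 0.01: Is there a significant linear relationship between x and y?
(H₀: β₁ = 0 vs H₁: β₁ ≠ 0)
Since p-value < 0.0001 < α = 0.01, reject H₀ — the slope is significantly different from 0.

Hypothesis test for the slope coefficient:

H₀: β₁ = 0 (no linear relationship)
H₁: β₁ ≠ 0 (linear relationship exists)

Test statistic: t = β̂₁ / SE(β̂₁) = 3.5005 / 0.1883 = 18.5900

The p-value (<0.0001) is the probability, under H₀, of a t-statistic at least as extreme as |t| = 18.5900 (two-sided, df = n − 2 = 15).

Decision rule: reject H₀ if p-value < α.
p-value < 0.0001 < α = 0.01 → reject H₀.

At α = 0.01 the data do provide convincing evidence of a nonzero slope.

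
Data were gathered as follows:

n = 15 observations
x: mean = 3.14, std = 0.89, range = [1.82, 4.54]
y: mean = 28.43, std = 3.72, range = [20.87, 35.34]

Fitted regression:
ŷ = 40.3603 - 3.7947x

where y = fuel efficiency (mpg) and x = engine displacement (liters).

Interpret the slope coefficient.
An increase of one liter in engine displacement is associated with a 3.7947 mpg decrease in predicted fuel efficiency.

The slope coefficient β₁ = -3.7947 represents the marginal effect of engine displacement on fuel efficiency.

Interpretation:
- Engine displacement up by 1 liter → predicted fuel efficiency decreases by 3.7947 mpg
- The effect is assumed constant over the observed range of x (linearity)
- The sign (−) gives the direction; the magnitude 3.7947 gives the size of the effect per liter

(β₀ = 40.3603 is the fitted value at x = 0 and is not part of the slope interpretation.)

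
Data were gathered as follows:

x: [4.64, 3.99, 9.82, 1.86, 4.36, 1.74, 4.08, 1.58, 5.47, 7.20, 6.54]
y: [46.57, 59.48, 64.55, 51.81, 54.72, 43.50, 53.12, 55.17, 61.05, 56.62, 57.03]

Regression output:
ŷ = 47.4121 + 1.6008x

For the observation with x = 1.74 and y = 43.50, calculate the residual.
Residual = -6.6975

The residual is the difference between the actual value and the predicted value:

Residual = y - ŷ

Step 1: Calculate predicted value
ŷ = 47.4121 + 1.6008 × 1.74
ŷ = 50.1975

Step 2: Calculate residual
Residual = 43.50 - 50.1975
Residual = -6.6975

Interpretation: the model overestimates the actual value by 6.6975 at this point (negative residual → observation lies below the fitted line).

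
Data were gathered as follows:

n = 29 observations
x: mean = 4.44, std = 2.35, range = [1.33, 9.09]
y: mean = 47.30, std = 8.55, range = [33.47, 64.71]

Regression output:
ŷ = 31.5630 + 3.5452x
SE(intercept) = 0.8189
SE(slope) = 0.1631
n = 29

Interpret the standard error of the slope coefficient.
SE(β̂₁) = 0.1631 is the estimated standard deviation of the slope estimate across repeated samples; relative to β̂₁ = 3.5452 that is 4.6%, a precise estimate.

SE(β̂₁) = 0.1631 says: if we drew many samples of n = 29 from the same population and refit each time, the fitted slopes would scatter with a standard deviation of roughly 0.1631 around the true β₁.

Relative precision:
- SE / |β̂₁| = 0.1631 / 3.5452 = 4.6%
- Rule of thumb (under 20%: precise; 20% to under 50%: moderately precise; 50% or more: imprecise) → precise

Link to the t-test: t = β̂₁ / SE(β̂₁) = 3.5452 / 0.1631 = 21.7364, the statistic for H₀: β₁ = 0.

What drives SE(β̂₁): larger n (here n = 29) → smaller SE.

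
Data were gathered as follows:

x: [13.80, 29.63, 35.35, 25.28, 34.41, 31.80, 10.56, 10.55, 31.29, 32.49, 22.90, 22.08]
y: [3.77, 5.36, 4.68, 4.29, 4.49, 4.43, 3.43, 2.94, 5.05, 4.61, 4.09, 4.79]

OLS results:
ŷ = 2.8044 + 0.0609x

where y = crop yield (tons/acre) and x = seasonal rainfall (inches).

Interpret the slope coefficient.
On average, crop yield is about 0.0609 tons/acre higher for every extra inch of rainfall.

The slope β₁ = 0.0609 gives the rate at which the fitted crop yield changes with rainfall.

Interpretation:
- Rainfall up by 1 inch → predicted crop yield increases by 0.0609 tons/acre
- This is a linear approximation: the same per-unit change is assumed across the whole observed x range
- The sign (+) gives the direction; the magnitude 0.0609 gives the size of the effect per inch

The intercept β₀ = 2.8044 is the predicted crop yield when rainfall = 0; since the smallest observed x is 10.55, this is an extrapolation and mainly anchors the line.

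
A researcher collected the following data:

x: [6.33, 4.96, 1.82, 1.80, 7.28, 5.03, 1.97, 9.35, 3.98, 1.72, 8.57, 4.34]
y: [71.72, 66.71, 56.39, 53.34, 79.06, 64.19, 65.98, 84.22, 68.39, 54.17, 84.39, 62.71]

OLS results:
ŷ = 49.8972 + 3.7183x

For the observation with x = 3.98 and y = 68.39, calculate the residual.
Residual = 3.6940

The residual is the difference between the actual value and the predicted value:

Residual = y - ŷ

Step 1: Calculate predicted value
ŷ = 49.8972 + 3.7183 × 3.98
ŷ = 64.6960

Step 2: Calculate residual
Residual = 68.39 - 64.6960
Residual = 3.6940

Interpretation: the model underestimates the actual value by 3.6940 at this point (positive residual → observation lies above the fitted line).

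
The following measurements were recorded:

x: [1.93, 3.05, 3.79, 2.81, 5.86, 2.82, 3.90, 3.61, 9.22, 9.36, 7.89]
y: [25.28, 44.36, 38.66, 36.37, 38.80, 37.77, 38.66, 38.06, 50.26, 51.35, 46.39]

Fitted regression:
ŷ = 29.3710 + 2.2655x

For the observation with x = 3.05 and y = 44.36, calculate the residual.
Residual = 8.0792

The residual is the difference between the actual value and the predicted value:

Residual = y - ŷ

Step 1: Calculate predicted value
ŷ = 29.3710 + 2.2655 × 3.05
ŷ = 36.2808

Step 2: Calculate residual
Residual = 44.36 - 36.2808
Residual = 8.0792

The residual is positive, so the observed y = 44.36 sits above the regression line (the line underestimates it by 8.0792).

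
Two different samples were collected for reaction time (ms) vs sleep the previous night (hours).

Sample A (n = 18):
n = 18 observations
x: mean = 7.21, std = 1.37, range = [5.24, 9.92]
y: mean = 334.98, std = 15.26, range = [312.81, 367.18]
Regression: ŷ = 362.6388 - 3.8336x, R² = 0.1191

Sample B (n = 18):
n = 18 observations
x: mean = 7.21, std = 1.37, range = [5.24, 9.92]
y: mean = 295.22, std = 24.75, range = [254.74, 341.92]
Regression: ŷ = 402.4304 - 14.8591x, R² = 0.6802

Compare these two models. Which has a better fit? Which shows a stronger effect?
Model B has the better fit (R² = 0.6802 vs 0.1191). Model B shows the stronger effect (|β₁| = 14.8591 vs 3.8336).

Model Comparison:

Goodness of fit (R²):
- Model A: R² = 0.1191 → 11.91% of variance in reaction time explained
- Model B: R² = 0.6802 → 68.02% of variance in reaction time explained
- 0.6802 > 0.1191 → Model B has the better fit

Strength of effect — compare |β₁|:
- Model A: β₁ = -3.8336 → predicted reaction time falls 3.8336 ms per additional hour of sleep
- Model B: β₁ = -14.8591 → predicted reaction time falls 14.8591 ms per additional hour of sleep
- |-3.8336| < |-14.8591| → Model B shows the stronger marginal effect

Notes:
- A steeper slope doesn't make a better model if the scatter around the line is large.
- The two samples could reflect different populations, time periods, or measurement quality.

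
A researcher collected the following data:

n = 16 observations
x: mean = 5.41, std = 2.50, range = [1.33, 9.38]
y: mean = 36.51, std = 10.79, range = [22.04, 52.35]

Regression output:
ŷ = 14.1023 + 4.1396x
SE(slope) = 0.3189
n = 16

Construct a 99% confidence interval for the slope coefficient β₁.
The 99% CI for β₁ is (3.1903, 5.0889)

Confidence interval for the slope:

The 99% CI for β₁ is: β̂₁ ± t*(α/2, n-2) × SE(β̂₁)

Step 1: Find critical t-value
- Confidence level = 0.99
- Degrees of freedom = n - 2 = 16 - 2 = 14
- t*(α/2, 14) = 2.9768

Step 2: Calculate margin of error
Margin = 2.9768 × 0.3189 = 0.9493

Step 3: Construct interval
CI = 4.1396 ± 0.9493
CI = (3.1903, 5.0889)

Interpretation: each one-unit increase in x is associated with a change in mean y of between 3.1903 and 5.0889, with 99% confidence.
Since 0 is outside the interval, a two-sided test at α = 0.01 would reject H₀: β₁ = 0.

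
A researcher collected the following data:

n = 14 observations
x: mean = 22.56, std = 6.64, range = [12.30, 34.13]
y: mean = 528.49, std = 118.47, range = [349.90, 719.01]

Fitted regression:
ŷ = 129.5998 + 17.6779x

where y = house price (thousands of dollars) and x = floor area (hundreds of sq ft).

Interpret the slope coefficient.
On average, house price is about 17.6779 thousand dollars higher for every extra hundred sq ft of floor area.

The slope β₁ = 17.6779 gives the rate at which the fitted house price changes with floor area.

Interpretation:
- Floor area up by 1 hundred sq ft → predicted house price increases by 17.6779 thousand dollars
- The effect is assumed constant over the observed range of x (linearity)
- The slope describes association in these data, not necessarily a causal effect

The intercept β₀ = 129.5998 is the predicted house price when floor area = 0; since the smallest observed x is 12.30, this is an extrapolation and mainly anchors the line.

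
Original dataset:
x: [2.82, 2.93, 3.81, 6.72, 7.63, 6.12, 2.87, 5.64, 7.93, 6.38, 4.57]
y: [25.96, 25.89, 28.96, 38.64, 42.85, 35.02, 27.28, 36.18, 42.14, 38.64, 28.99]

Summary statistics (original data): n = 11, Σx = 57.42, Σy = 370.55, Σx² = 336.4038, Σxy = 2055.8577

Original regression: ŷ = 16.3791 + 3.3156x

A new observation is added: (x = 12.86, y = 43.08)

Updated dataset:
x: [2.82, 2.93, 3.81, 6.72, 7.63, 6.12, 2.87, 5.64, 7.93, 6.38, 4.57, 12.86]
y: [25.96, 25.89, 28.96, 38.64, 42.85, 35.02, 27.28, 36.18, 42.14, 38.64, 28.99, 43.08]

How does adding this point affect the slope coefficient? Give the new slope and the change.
The slope changes from 3.3156 to 2.0778 (change of -1.2378, or -37.3%).

x = 12.86 lies well outside the original x-range [2.82, 7.93] (x̄ ≈ 5.22), so this observation has high leverage and can move the slope substantially.

Step 1: Update the sums with the new point (n goes from 11 to 12)
Σx  = 57.42 + 12.86 = 70.28
Σy  = 370.55 + 43.08 = 413.63
Σx² = 336.4038 + 12.86² = 336.4038 + 165.3796 = 501.7834
Σxy = 2055.8577 + 12.86×43.08 = 2055.8577 + 554.0088 = 2609.8665

Step 2: Recompute the slope with b₁ = (nΣxy − ΣxΣy) / (nΣx² − (Σx)²)
Numerator   = 12×2609.8665 − 70.28×413.63 = 31318.3980 − 29069.9164 = 2248.4816
Denominator = 12×501.7834 − 70.28² = 6021.4008 − 4939.2784 = 1082.1224
b₁(new) = 2248.4816 / 1082.1224 = 2.0778

(Same formula on the original sums: (11×2055.8577 − 57.42×370.55) / (11×336.4038 − 57.42²) = 1337.4537 / 403.3854 = 3.3156, matching the given fit.)

Step 3: Change in slope
Δβ₁ = 2.0778 − 3.3156 = -1.2378
Relative change = -1.2378 / 3.3156 × 100% = -37.3%
→ the slope decreases when the point is added.

Because the point sits below the extension of the original line at a high-leverage x, it tilts the fit down.
In practice: check such a point for data-entry or measurement error; refit with and without it and report both if conclusions differ.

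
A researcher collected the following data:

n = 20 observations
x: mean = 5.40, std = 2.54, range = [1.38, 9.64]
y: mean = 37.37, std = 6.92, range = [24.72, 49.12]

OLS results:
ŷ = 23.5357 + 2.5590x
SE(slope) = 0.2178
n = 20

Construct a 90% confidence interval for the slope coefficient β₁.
The 90% CI for β₁ is (2.1813, 2.9367)

Confidence interval for the slope:

The 90% CI for β₁ is: β̂₁ ± t*(α/2, n-2) × SE(β̂₁)

Step 1: Find critical t-value
- Confidence level = 0.9
- Degrees of freedom = n - 2 = 20 - 2 = 18
- t*(α/2, 18) = 1.7341

Step 2: Calculate margin of error
Margin = 1.7341 × 0.2178 = 0.3777

Step 3: Construct interval
CI = 2.5590 ± 0.3777
CI = (2.1813, 2.9367)

Interpretation: each one-unit increase in x is associated with a change in mean y of between 2.1813 and 2.9367, with 90% confidence.
Both endpoints are positive, so the data support a genuinely positive slope at this confidence level.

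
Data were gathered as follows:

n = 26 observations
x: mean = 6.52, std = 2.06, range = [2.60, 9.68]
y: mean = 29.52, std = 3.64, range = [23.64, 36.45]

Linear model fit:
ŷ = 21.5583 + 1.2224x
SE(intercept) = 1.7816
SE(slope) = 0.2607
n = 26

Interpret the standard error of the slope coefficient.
SE(β̂₁) = 0.2607 is the estimated standard deviation of the slope estimate across repeated samples; relative to β̂₁ = 1.2224 that is 21.3%, a moderately precise estimate.

SE(β̂₁) = s / √Sxx, where s is the residual standard deviation and Sxx = Σ(x − x̄)². It is the yardstick for how far β̂₁ = 1.2224 could plausibly be from the true slope.

Relative precision:
- SE / |β̂₁| = 0.2607 / 1.2224 = 21.3%
- Rule of thumb (under 20%: precise; 20% to under 50%: moderately precise; 50% or more: imprecise) → moderately precise

Link to the t-test: t = β̂₁ / SE(β̂₁) = 1.2224 / 0.2607 = 4.6889, the statistic for H₀: β₁ = 0.

What drives SE(β̂₁): more residual scatter → larger SE; wider spread of x values → smaller SE.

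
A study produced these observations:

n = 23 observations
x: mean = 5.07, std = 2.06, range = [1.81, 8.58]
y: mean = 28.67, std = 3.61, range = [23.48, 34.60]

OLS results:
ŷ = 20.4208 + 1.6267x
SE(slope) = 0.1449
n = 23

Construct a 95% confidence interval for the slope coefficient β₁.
The 95% CI for β₁ is (1.3254, 1.9280)

Confidence interval for the slope:

The 95% CI for β₁ is: β̂₁ ± t*(α/2, n-2) × SE(β̂₁)

Step 1: Find critical t-value
- Confidence level = 0.95
- Degrees of freedom = n - 2 = 23 - 2 = 21
- t*(α/2, 21) = 2.0796

Step 2: Calculate margin of error
Margin = 2.0796 × 0.1449 = 0.3013

Step 3: Construct interval
CI = 1.6267 ± 0.3013
CI = (1.3254, 1.9280)

Interpretation: each one-unit increase in x is associated with a change in mean y of between 1.3254 and 1.9280, with 95% confidence.
The interval does not include 0, suggesting a significant linear relationship.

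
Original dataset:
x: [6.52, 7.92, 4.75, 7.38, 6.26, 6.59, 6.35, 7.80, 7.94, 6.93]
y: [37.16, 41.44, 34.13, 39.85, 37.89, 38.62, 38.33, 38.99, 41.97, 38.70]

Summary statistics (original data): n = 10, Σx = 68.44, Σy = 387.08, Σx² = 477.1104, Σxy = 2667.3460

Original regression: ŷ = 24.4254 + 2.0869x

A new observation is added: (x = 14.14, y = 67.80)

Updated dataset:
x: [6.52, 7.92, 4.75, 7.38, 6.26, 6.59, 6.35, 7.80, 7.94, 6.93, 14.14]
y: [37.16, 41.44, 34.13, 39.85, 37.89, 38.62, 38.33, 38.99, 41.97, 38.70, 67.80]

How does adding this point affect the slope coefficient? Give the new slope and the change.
The slope changes from 2.0869 to 3.6976 (change of +1.6107, or +77.2%).

The new point has HIGH LEVERAGE: x = 14.14 is far from the original mean x̄ = 68.44/10 ≈ 6.84 (original range [4.75, 7.94]).

Step 1: Update the sums with the new point (n goes from 10 to 11)
Σx  = 68.44 + 14.14 = 82.58
Σy  = 387.08 + 67.80 = 454.88
Σx² = 477.1104 + 14.14² = 477.1104 + 199.9396 = 677.0500
Σxy = 2667.3460 + 14.14×67.80 = 2667.3460 + 958.6920 = 3626.0380

Step 2: Recompute the slope with b₁ = (nΣxy − ΣxΣy) / (nΣx² − (Σx)²)
Numerator   = 11×3626.0380 − 82.58×454.88 = 39886.4180 − 37563.9904 = 2322.4276
Denominator = 11×677.0500 − 82.58² = 7447.5500 − 6819.4564 = 628.0936
b₁(new) = 2322.4276 / 628.0936 = 3.6976

(Same formula on the original sums: (10×2667.3460 − 68.44×387.08) / (10×477.1104 − 68.44²) = 181.7048 / 87.0704 = 2.0869, matching the given fit.)

Step 3: Change in slope
Δβ₁ = 3.6976 − 2.0869 = +1.6107
Relative change = +1.6107 / 2.0869 × 100% = +77.2%
→ the slope increases when the point is added.

Because the point sits above the extension of the original line at a high-leverage x, it tilts the fit up.
In practice: investigate whether it comes from the same population as the rest of the sample.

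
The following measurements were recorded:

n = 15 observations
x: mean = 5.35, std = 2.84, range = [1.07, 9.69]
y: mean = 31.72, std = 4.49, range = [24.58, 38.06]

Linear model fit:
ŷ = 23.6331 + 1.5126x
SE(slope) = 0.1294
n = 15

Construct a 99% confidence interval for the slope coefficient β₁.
The 99% CI for β₁ is (1.1228, 1.9024)

Confidence interval for the slope:

The 99% CI for β₁ is: β̂₁ ± t*(α/2, n-2) × SE(β̂₁)

Step 1: Find critical t-value
- Confidence level = 0.99
- Degrees of freedom = n - 2 = 15 - 2 = 13
- t*(α/2, 13) = 3.0123

Step 2: Calculate margin of error
Margin = 3.0123 × 0.1294 = 0.3898

Step 3: Construct interval
CI = 1.5126 ± 0.3898
CI = (1.1228, 1.9024)

Interpretation: intervals built this way capture the true β₁ in 99% of repeated samples; here the plausible range for the per-unit effect of x on y is 1.1228 to 1.9024.
Both endpoints are positive, so the data support a genuinely positive slope at this confidence level.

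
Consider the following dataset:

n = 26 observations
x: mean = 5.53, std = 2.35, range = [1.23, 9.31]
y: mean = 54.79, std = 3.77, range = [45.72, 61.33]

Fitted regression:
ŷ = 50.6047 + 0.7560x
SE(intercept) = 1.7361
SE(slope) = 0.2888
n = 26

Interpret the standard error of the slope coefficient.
The slope 0.7560 is pinned down to within about ±0.2888 (one SE) by these data — relative uncertainty 38.2%, i.e. moderately precise.

SE(β̂₁) = 0.2888 says: if we drew many samples of n = 26 from the same population and refit each time, the fitted slopes would scatter with a standard deviation of roughly 0.2888 around the true β₁.

Relative precision:
- SE / |β̂₁| = 0.2888 / 0.7560 = 38.2%
- Rule of thumb (under 20%: precise; 20% to under 50%: moderately precise; 50% or more: imprecise) → moderately precise

Link to interval estimation: a confidence interval for β₁ is β̂₁ ± t* × 0.2888, so SE sets the half-width per unit of t*.

What drives SE(β̂₁): more residual scatter → larger SE.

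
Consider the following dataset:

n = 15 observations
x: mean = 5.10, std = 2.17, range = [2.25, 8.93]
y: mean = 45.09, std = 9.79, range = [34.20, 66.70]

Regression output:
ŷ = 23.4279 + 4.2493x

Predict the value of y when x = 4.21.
ŷ = 41.3175

To predict y for x = 4.21, substitute into the regression equation:

ŷ = 23.4279 + 4.2493 × 4.21
ŷ = 23.4279 + 17.8896
ŷ = 41.3175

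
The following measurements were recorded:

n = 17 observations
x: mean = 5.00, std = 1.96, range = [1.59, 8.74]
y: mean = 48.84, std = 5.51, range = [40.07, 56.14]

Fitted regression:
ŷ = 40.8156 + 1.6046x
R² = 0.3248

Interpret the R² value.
About 32.48% of the variability in y is accounted for by the regression on x (R² = 0.3248) — a moderate linear fit.

The coefficient of determination R² is the fraction of the total variation in y that the fitted line accounts for.

Here R² = 0.3248:
- Explained: 32.48% of the variation in y
- Unexplained (residual): 100% − 32.48% = 67.52%
- Rule of thumb (below 0.3 weak; 0.3 to below 0.7 moderate; 0.7 and above strong) → moderate

Calculation: R² = 1 − (SS_res / SS_tot), where SS_res is the sum of squared residuals and SS_tot the total sum of squares.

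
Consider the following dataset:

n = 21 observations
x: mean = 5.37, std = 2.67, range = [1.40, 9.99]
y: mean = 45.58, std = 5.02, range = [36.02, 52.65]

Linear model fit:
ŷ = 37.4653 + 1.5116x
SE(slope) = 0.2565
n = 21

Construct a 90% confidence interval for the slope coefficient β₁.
The 90% CI for β₁ is (1.0681, 1.9551)

Confidence interval for the slope:

The 90% CI for β₁ is: β̂₁ ± t*(α/2, n-2) × SE(β̂₁)

Step 1: Find critical t-value
- Confidence level = 0.9
- Degrees of freedom = n - 2 = 21 - 2 = 19
- t*(α/2, 19) = 1.7291

Step 2: Calculate margin of error
Margin = 1.7291 × 0.2565 = 0.4435

Step 3: Construct interval
CI = 1.5116 ± 0.4435
CI = (1.0681, 1.9551)

Interpretation: intervals built this way capture the true β₁ in 90% of repeated samples; here the plausible range for the per-unit effect of x on y is 1.0681 to 1.9551.
Since 0 is outside the interval, a two-sided test at α = 0.10 would reject H₀: β₁ = 0.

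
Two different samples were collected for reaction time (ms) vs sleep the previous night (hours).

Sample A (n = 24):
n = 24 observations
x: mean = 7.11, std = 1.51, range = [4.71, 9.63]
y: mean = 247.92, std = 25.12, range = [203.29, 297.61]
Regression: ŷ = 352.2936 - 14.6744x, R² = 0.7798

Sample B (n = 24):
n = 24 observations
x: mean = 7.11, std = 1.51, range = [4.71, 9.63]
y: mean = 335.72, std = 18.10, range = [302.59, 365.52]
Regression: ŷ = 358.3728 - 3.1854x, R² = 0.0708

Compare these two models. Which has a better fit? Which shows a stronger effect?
Model A has the better fit (R² = 0.7798 vs 0.0708). Model A shows the stronger effect (|β₁| = 14.6744 vs 3.1854).

Model Comparison:

Which explains more variance? (R²)
- Model A: R² = 0.7798 → 77.98% of variance in reaction time explained
- Model B: R² = 0.0708 → 7.08% of variance in reaction time explained
- 0.7798 > 0.0708 → Model A has the better fit

Strength of effect — compare |β₁|:
- Model A: β₁ = -14.6744 → predicted reaction time falls 14.6744 ms per additional hour of sleep
- Model B: β₁ = -3.1854 → predicted reaction time falls 3.1854 ms per additional hour of sleep
- |-14.6744| > |-3.1854| → Model A shows the stronger marginal effect

Note: The two samples could reflect different populations, time periods, or measurement quality.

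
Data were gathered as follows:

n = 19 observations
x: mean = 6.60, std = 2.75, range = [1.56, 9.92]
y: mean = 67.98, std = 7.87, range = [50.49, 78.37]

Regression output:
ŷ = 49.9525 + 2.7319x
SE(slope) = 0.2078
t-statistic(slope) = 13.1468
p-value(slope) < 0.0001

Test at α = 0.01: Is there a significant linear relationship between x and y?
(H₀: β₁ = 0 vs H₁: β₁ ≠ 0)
Reject H₀: p-value < 0.0001 < α = 0.01. The linear relationship is significant at the 1% level.

Hypothesis test for the slope coefficient:

H₀: β₁ = 0 (no linear relationship)
H₁: β₁ ≠ 0 (linear relationship exists)

Test statistic: t = β̂₁ / SE(β̂₁) = 2.7319 / 0.2078 = 13.1468

With df = 17, the two-sided p-value for |t| = 13.1468 is <0.0001.

Decision rule: reject H₀ if p-value < α.
p-value < 0.0001 < α = 0.01 → reject H₀.

Conclusion: the linear association between x and y is significant at the 1% level.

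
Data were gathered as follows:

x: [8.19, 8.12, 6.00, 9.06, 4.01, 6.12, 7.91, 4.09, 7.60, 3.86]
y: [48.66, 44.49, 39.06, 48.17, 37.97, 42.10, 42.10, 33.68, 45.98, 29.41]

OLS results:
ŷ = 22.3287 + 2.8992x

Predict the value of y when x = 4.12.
ŷ = 34.2734

x = 4.12 lies inside the observed range [3.86, 9.06], so the fitted equation applies directly:

ŷ = 22.3287 + 2.8992 × 4.12
ŷ = 22.3287 + 11.9447
ŷ = 34.2734

This is the fitted mean response at that x — an individual observation would come with a wider prediction interval.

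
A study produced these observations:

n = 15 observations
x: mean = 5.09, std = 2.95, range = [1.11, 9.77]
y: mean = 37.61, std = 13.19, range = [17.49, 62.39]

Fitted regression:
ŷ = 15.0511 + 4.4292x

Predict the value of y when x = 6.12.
ŷ = 42.1578

x = 6.12 lies inside the observed range [1.11, 9.77], so the fitted equation applies directly:

ŷ = 15.0511 + 4.4292 × 6.12
ŷ = 15.0511 + 27.1067
ŷ = 42.1578

This is a point prediction; actual observations scatter around it by roughly the residual standard deviation.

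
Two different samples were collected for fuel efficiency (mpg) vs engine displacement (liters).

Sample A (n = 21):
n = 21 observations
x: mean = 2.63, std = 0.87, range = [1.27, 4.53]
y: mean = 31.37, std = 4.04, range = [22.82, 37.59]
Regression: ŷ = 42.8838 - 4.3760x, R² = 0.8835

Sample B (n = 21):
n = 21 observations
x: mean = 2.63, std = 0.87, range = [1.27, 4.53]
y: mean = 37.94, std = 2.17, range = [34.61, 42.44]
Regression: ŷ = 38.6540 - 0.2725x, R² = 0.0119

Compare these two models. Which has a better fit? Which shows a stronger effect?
Model A has the better fit (R² = 0.8835 vs 0.0119). Model A shows the stronger effect (|β₁| = 4.3760 vs 0.2725).

Model Comparison:

Goodness of fit (R²):
- Model A: R² = 0.8835 → 88.35% of variance in fuel efficiency explained
- Model B: R² = 0.0119 → 1.19% of variance in fuel efficiency explained
- 0.8835 > 0.0119 → Model A has the better fit

Strength of effect — compare |β₁|:
- Model A: β₁ = -4.3760 → predicted fuel efficiency falls 4.3760 mpg per additional liter of engine displacement
- Model B: β₁ = -0.2725 → predicted fuel efficiency falls 0.2725 mpg per additional liter of engine displacement
- |-4.3760| > |-0.2725| → Model A shows the stronger marginal effect

Note: A steeper slope doesn't make a better model if the scatter around the line is large.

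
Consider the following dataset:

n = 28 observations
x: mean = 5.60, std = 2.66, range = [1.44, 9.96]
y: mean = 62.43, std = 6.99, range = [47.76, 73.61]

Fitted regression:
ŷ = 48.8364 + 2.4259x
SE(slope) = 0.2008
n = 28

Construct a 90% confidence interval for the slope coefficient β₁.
The 90% CI for β₁ is (2.0834, 2.7684)

Confidence interval for the slope:

The 90% CI for β₁ is: β̂₁ ± t*(α/2, n-2) × SE(β̂₁)

Step 1: Find critical t-value
- Confidence level = 0.9
- Degrees of freedom = n - 2 = 28 - 2 = 26
- t*(α/2, 26) = 1.7056

Step 2: Calculate margin of error
Margin = 1.7056 × 0.2008 = 0.3425

Step 3: Construct interval
CI = 2.4259 ± 0.3425
CI = (2.0834, 2.7684)

Interpretation: intervals built this way capture the true β₁ in 90% of repeated samples; here the plausible range for the per-unit effect of x on y is 2.0834 to 2.7684.
Since 0 is outside the interval, a two-sided test at α = 0.10 would reject H₀: β₁ = 0.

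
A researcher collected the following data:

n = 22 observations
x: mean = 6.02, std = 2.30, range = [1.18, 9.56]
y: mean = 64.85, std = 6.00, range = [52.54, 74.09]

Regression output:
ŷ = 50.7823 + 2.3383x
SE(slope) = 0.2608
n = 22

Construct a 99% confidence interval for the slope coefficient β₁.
The 99% CI for β₁ is (1.5962, 3.0804)

Confidence interval for the slope:

The 99% CI for β₁ is: β̂₁ ± t*(α/2, n-2) × SE(β̂₁)

Step 1: Find critical t-value
- Confidence level = 0.99
- Degrees of freedom = n - 2 = 22 - 2 = 20
- t*(α/2, 20) = 2.8453

Step 2: Calculate margin of error
Margin = 2.8453 × 0.2608 = 0.7421

Step 3: Construct interval
CI = 2.3383 ± 0.7421
CI = (1.5962, 3.0804)

Interpretation: intervals built this way capture the true β₁ in 99% of repeated samples; here the plausible range for the per-unit effect of x on y is 1.5962 to 3.0804.
Both endpoints are positive, so the data support a genuinely positive slope at this confidence level.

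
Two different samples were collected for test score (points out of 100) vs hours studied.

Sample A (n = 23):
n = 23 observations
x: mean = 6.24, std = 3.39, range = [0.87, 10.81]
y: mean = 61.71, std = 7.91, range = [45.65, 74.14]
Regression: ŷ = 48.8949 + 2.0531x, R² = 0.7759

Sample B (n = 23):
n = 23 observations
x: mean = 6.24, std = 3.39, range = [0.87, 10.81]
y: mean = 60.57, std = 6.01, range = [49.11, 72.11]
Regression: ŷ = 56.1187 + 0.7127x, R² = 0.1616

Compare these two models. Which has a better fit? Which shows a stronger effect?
Model A has the better fit (R² = 0.7759 vs 0.1616). Model A shows the stronger effect (|β₁| = 2.0531 vs 0.7127).

Model Comparison:

Which explains more variance? (R²)
- Model A: R² = 0.7759 → 77.59% of variance in test score explained
- Model B: R² = 0.1616 → 16.16% of variance in test score explained
- 0.7759 > 0.1616 → Model A has the better fit

Which has the larger per-hour effect? (|β₁|)
- Model A: β₁ = 2.0531 → predicted test score rises 2.0531 points per additional hour of study time
- Model B: β₁ = 0.7127 → predicted test score rises 0.7127 points per additional hour of study time
- |2.0531| > |0.7127| → Model A shows the stronger marginal effect

Notes:
- A steeper slope doesn't make a better model if the scatter around the line is large.
- R² measures how tightly points cluster around the line; β₁ measures how steep the line is — they answer different questions.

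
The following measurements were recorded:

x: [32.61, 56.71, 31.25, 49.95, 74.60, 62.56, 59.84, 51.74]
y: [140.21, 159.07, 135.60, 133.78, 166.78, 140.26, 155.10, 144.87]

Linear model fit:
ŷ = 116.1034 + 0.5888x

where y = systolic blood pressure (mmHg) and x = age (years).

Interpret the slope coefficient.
An increase of one year in age is associated with a 0.5888 mmHg increase in predicted blood pressure.

The slope coefficient β₁ = 0.5888 represents the marginal effect of age on blood pressure.

Interpretation:
- Age up by 1 year → predicted blood pressure increases by 0.5888 mmHg
- This is a linear approximation: the same per-unit change is assumed across the whole observed x range
- The slope describes association in these data, not necessarily a causal effect

The intercept β₀ = 116.1034 is the predicted blood pressure when age = 0; since the smallest observed x is 31.25, this is an extrapolation and mainly anchors the line.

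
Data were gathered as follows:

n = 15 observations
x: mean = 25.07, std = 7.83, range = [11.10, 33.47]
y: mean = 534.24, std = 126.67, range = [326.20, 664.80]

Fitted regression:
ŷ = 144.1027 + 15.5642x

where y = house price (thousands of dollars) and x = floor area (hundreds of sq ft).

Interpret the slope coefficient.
An increase of one hundred sq ft in floor area is associated with a 15.5642 thousand dollars increase in predicted house price.

The slope β₁ = 15.5642 gives the rate at which the fitted house price changes with floor area.

Interpretation:
- Floor area up by 1 hundred sq ft → predicted house price increases by 15.5642 thousand dollars
- This is a linear approximation: the same per-unit change is assumed across the whole observed x range
- The sign (+) gives the direction; the magnitude 15.5642 gives the size of the effect per hundred sq ft

The intercept β₀ = 144.1027 is the predicted house price when floor area = 0; since the smallest observed x is 11.10, this is an extrapolation and mainly anchors the line.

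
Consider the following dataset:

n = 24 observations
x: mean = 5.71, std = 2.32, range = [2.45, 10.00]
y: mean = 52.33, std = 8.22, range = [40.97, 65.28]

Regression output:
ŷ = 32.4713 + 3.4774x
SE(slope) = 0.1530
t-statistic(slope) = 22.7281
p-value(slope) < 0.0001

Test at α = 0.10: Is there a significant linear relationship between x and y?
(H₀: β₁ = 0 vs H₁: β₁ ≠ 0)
p-value < 0.0001 < α = 0.10, so we reject H₀. The relationship is significant.

Hypothesis test for the slope coefficient:

H₀: β₁ = 0 (no linear relationship)
H₁: β₁ ≠ 0 (linear relationship exists)

Test statistic: t = β̂₁ / SE(β̂₁) = 3.4774 / 0.1530 = 22.7281

p < 0.0001: how often a slope estimate this far from 0 (in SE units) would arise by chance if β₁ were truly 0.

Decision rule: reject H₀ if p-value < α.
p-value < 0.0001 < α = 0.10 → reject H₀.

Conclusion: the linear association between x and y is significant at the 10% level.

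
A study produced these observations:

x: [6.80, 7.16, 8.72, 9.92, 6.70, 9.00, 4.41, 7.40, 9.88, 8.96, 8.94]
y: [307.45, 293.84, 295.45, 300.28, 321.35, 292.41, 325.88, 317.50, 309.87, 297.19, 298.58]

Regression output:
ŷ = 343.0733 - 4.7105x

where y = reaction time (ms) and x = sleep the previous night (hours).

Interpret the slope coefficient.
On average, reaction time is about 4.7105 ms lower for every extra hour of sleep.

β₁ = -4.7105 is the change in predicted reaction time (ms) per additional hour of sleep.

Interpretation:
- Sleep up by 1 hour → predicted reaction time decreases by 4.7105 ms
- The effect is assumed constant over the observed range of x (linearity)

(β₀ = 343.0733 is the fitted value at x = 0 and is not part of the slope interpretation.)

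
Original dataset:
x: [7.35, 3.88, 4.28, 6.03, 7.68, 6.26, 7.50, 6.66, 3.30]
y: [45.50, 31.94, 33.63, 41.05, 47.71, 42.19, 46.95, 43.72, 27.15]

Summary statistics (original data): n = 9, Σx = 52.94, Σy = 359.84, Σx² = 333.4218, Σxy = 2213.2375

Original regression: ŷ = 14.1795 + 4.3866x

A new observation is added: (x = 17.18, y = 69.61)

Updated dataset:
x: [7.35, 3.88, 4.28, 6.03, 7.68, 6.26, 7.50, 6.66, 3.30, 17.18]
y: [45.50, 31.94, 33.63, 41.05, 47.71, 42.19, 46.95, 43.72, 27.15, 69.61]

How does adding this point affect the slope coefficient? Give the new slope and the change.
The slope changes from 4.3866 to 2.9062 (change of -1.4804, or -33.7%).

x = 17.18 lies well outside the original x-range [3.30, 7.68] (x̄ ≈ 5.88), so this observation has high leverage and can move the slope substantially.

Step 1: Update the sums with the new point (n goes from 9 to 10)
Σx  = 52.94 + 17.18 = 70.12
Σy  = 359.84 + 69.61 = 429.45
Σx² = 333.4218 + 17.18² = 333.4218 + 295.1524 = 628.5742
Σxy = 2213.2375 + 17.18×69.61 = 2213.2375 + 1195.8998 = 3409.1373

Step 2: Recompute the slope with b₁ = (nΣxy − ΣxΣy) / (nΣx² − (Σx)²)
Numerator   = 10×3409.1373 − 70.12×429.45 = 34091.3730 − 30113.0340 = 3978.3390
Denominator = 10×628.5742 − 70.12² = 6285.7420 − 4916.8144 = 1368.9276
b₁(new) = 3978.3390 / 1368.9276 = 2.9062

(Same formula on the original sums: (9×2213.2375 − 52.94×359.84) / (9×333.4218 − 52.94²) = 869.2079 / 198.1526 = 4.3866, matching the given fit.)

Step 3: Change in slope
Δβ₁ = 2.9062 − 4.3866 = -1.4804
Relative change = -1.4804 / 4.3866 × 100% = -33.7%
→ the slope decreases when the point is added.

Because the point sits below the extension of the original line at a high-leverage x, it tilts the fit down.
In practice: check such a point for data-entry or measurement error.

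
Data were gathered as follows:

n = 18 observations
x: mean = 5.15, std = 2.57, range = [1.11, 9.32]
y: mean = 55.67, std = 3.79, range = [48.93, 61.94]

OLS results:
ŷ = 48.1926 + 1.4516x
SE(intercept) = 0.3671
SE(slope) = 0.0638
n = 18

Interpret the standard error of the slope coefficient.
SE(β̂₁) = 0.0638 is the estimated standard deviation of the slope estimate across repeated samples; relative to β̂₁ = 1.4516 that is 4.4%, a precise estimate.

SE(β̂₁) = 0.0638 says: if we drew many samples of n = 18 from the same population and refit each time, the fitted slopes would scatter with a standard deviation of roughly 0.0638 around the true β₁.

Relative precision:
- SE / |β̂₁| = 0.0638 / 1.4516 = 4.4%
- Rule of thumb (under 20%: precise; 20% to under 50%: moderately precise; 50% or more: imprecise) → precise

Link to interval estimation: a confidence interval for β₁ is β̂₁ ± t* × 0.0638, so SE sets the half-width per unit of t*.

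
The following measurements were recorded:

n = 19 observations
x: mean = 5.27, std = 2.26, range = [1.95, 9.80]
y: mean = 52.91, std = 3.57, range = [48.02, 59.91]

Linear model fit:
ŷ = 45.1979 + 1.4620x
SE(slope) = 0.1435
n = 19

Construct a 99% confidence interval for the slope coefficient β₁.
The 99% CI for β₁ is (1.0461, 1.8779)

Confidence interval for the slope:

The 99% CI for β₁ is: β̂₁ ± t*(α/2, n-2) × SE(β̂₁)

Step 1: Find critical t-value
- Confidence level = 0.99
- Degrees of freedom = n - 2 = 19 - 2 = 17
- t*(α/2, 17) = 2.8982

Step 2: Calculate margin of error
Margin = 2.8982 × 0.1435 = 0.4159

Step 3: Construct interval
CI = 1.4620 ± 0.4159
CI = (1.0461, 1.8779)

Interpretation: intervals built this way capture the true β₁ in 99% of repeated samples; here the plausible range for the per-unit effect of x on y is 1.0461 to 1.8779.
Both endpoints are positive, so the data support a genuinely positive slope at this confidence level.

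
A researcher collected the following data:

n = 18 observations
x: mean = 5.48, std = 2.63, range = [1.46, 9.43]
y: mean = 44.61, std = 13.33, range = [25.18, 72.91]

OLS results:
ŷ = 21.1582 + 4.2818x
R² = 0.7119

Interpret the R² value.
The model explains 71.19% of the variance in y (R² = 0.7119), leaving 28.81% unexplained; the fit is strong.

R² = 1 − SS_res/SS_tot compares the residual scatter to the total scatter of y about its mean.

Here R² = 0.7119:
- Explained: 71.19% of the variation in y
- Unexplained (residual): 100% − 71.19% = 28.81%
- Rule of thumb (below 0.3 weak; 0.3 to below 0.7 moderate; 0.7 and above strong) → strong

Note: R² never decreases when predictors are added, so it should not be used alone to compare models of different size.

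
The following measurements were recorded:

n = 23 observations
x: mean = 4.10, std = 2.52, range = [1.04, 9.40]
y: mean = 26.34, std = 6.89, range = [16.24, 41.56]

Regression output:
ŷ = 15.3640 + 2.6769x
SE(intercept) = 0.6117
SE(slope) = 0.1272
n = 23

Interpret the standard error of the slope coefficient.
SE(slope) = 0.1272 measures the uncertainty in the estimated slope. The coefficient is estimated precisely (SE/|β̂₁| = 4.8%).

What SE measures:
- The standard error quantifies the sampling variability of the coefficient estimate
- It is the estimated standard deviation of β̂₁ across hypothetical repeated samples of the same size
- Smaller SE → more precise estimate

Relative precision:
- SE / |β̂₁| = 0.1272 / 2.6769 = 4.8%
- Rule of thumb (under 20%: precise; 20% to under 50%: moderately precise; 50% or more: imprecise) → precise

Link to the t-test: t = β̂₁ / SE(β̂₁) = 2.6769 / 0.1272 = 21.0448, the statistic for H₀: β₁ = 0.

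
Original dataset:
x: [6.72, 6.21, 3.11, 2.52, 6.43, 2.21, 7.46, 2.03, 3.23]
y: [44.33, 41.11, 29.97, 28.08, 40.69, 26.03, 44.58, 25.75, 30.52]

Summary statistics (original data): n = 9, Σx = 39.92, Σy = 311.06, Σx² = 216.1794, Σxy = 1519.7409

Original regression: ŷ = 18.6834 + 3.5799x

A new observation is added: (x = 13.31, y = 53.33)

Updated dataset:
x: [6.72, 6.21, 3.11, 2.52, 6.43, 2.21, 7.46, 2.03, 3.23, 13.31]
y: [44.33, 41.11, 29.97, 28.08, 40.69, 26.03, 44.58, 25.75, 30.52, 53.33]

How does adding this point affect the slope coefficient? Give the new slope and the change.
Adding the point moves β₁ from 3.5799 to 2.6358, i.e. it decreases by 0.9441 (-26.4%).

x = 13.31 lies well outside the original x-range [2.03, 7.46] (x̄ ≈ 4.44), so this observation has high leverage and can move the slope substantially.

Step 1: Update the sums with the new point (n goes from 9 to 10)
Σx  = 39.92 + 13.31 = 53.23
Σy  = 311.06 + 53.33 = 364.39
Σx² = 216.1794 + 13.31² = 216.1794 + 177.1561 = 393.3355
Σxy = 1519.7409 + 13.31×53.33 = 1519.7409 + 709.8223 = 2229.5632

Step 2: Recompute the slope with b₁ = (nΣxy − ΣxΣy) / (nΣx² − (Σx)²)
Numerator   = 10×2229.5632 − 53.23×364.39 = 22295.6320 − 19396.4797 = 2899.1523
Denominator = 10×393.3355 − 53.23² = 3933.3550 − 2833.4329 = 1099.9221
b₁(new) = 2899.1523 / 1099.9221 = 2.6358

(Same formula on the original sums: (9×1519.7409 − 39.92×311.06) / (9×216.1794 − 39.92²) = 1260.1529 / 352.0082 = 3.5799, matching the given fit.)

Step 3: Change in slope
Δβ₁ = 2.6358 − 3.5799 = -0.9441
Relative change = -0.9441 / 3.5799 × 100% = -26.4%
→ the slope decreases when the point is added.

A high-leverage point only changes the slope if it is off the original line; here y = 53.33 is below the original trend, so the slope decreases.
In practice: investigate whether it comes from the same population as the rest of the sample; refit with and without it and report both if conclusions differ.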